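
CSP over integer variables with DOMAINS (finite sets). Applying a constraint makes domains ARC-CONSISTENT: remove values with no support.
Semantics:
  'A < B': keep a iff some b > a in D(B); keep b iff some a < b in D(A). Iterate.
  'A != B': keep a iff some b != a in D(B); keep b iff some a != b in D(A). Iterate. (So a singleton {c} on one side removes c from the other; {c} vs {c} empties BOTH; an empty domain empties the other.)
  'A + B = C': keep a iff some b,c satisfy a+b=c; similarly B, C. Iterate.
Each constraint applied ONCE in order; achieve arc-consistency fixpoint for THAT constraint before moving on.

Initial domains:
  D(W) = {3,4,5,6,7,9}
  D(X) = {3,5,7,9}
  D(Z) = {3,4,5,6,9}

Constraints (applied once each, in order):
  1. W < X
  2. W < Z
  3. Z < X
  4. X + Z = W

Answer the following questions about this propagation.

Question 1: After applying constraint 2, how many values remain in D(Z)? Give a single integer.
Constraint 1 (W < X) on D(W)={3,4,5,6,7,9} D(X)={3,5,7,9}: W {3,4,5,6,7,9}->{3,4,5,6,7}; X {3,5,7,9}->{5,7,9}
Constraint 2 (W < Z) on D(W)={3,4,5,6,7} D(Z)={3,4,5,6,9}: Z {3,4,5,6,9}->{4,5,6,9}
So after constraint 2: D(Z)={4,5,6,9}, size = 4

Answer: 4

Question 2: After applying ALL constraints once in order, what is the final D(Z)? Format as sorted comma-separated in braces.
Answer: {}

Derivation:
Constraint 1 (W < X) on D(W)={3,4,5,6,7,9} D(X)={3,5,7,9}: W {3,4,5,6,7,9}->{3,4,5,6,7}; X {3,5,7,9}->{5,7,9}
Constraint 2 (W < Z) on D(W)={3,4,5,6,7} D(Z)={3,4,5,6,9}: Z {3,4,5,6,9}->{4,5,6,9}
Constraint 3 (Z < X) on D(Z)={4,5,6,9} D(X)={5,7,9}: Z {4,5,6,9}->{4,5,6}
Constraint 4 (X + Z = W) on D(X)={5,7,9} D(Z)={4,5,6} D(W)={3,4,5,6,7}: X {5,7,9}->{}; Z {4,5,6}->{}; W {3,4,5,6,7}->{}
So after all 4 constraints: D(Z) = {}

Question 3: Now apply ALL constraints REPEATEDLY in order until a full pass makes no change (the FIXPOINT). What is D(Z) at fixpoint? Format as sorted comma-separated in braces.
Answer: {}

Derivation:
pass 0 (initial): D(Z)={3,4,5,6,9}
pass 1: W {3,4,5,6,7,9}->{}; X {3,5,7,9}->{}; Z {3,4,5,6,9}->{}
pass 2: no change
Fixpoint after 2 passes: D(Z) = {}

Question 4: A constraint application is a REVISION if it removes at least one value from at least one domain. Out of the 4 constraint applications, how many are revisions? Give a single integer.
Constraint 1 (W < X) on D(W)={3,4,5,6,7,9} D(X)={3,5,7,9}: W {3,4,5,6,7,9}->{3,4,5,6,7}; X {3,5,7,9}->{5,7,9} => REVISION
Constraint 2 (W < Z) on D(W)={3,4,5,6,7} D(Z)={3,4,5,6,9}: Z {3,4,5,6,9}->{4,5,6,9} => REVISION
Constraint 3 (Z < X) on D(Z)={4,5,6,9} D(X)={5,7,9}: Z {4,5,6,9}->{4,5,6} => REVISION
Constraint 4 (X + Z = W) on D(X)={5,7,9} D(Z)={4,5,6} D(W)={3,4,5,6,7}: X {5,7,9}->{}; Z {4,5,6}->{}; W {3,4,5,6,7}->{} => REVISION
Total revisions = 4

Answer: 4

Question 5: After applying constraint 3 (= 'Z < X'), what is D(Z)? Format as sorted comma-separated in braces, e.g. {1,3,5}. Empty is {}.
Constraint 1 (W < X) on D(W)={3,4,5,6,7,9} D(X)={3,5,7,9}: W {3,4,5,6,7,9}->{3,4,5,6,7}; X {3,5,7,9}->{5,7,9}
Constraint 2 (W < Z) on D(W)={3,4,5,6,7} D(Z)={3,4,5,6,9}: Z {3,4,5,6,9}->{4,5,6,9}
Constraint 3 (Z < X) on D(Z)={4,5,6,9} D(X)={5,7,9}: Z {4,5,6,9}->{4,5,6}
So after constraint 3: D(Z) = {4,5,6}

Answer: {4,5,6}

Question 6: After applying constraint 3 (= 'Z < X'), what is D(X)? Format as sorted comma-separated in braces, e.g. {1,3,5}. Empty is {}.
Answer: {5,7,9}

Derivation:
Constraint 1 (W < X) on D(W)={3,4,5,6,7,9} D(X)={3,5,7,9}: W {3,4,5,6,7,9}->{3,4,5,6,7}; X {3,5,7,9}->{5,7,9}
Constraint 2 (W < Z) on D(W)={3,4,5,6,7} D(Z)={3,4,5,6,9}: Z {3,4,5,6,9}->{4,5,6,9}
Constraint 3 (Z < X) on D(Z)={4,5,6,9} D(X)={5,7,9}: Z {4,5,6,9}->{4,5,6}
So after constraint 3: D(X) = {5,7,9}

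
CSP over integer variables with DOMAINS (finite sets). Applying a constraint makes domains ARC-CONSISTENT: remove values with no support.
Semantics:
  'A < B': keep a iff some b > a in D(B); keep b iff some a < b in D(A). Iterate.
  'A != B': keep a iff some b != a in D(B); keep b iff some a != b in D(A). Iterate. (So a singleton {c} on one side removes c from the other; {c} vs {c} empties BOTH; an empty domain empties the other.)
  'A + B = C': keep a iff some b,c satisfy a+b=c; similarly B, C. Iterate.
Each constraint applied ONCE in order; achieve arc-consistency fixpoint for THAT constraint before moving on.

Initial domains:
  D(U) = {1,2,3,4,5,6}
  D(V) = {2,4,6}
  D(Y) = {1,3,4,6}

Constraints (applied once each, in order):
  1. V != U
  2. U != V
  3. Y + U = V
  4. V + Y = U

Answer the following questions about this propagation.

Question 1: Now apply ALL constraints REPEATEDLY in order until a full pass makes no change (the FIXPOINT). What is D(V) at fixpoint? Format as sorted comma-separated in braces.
pass 0 (initial): D(V)={2,4,6}
pass 1: U {1,2,3,4,5,6}->{3,5}; V {2,4,6}->{2,4}; Y {1,3,4,6}->{1,3}
pass 2: U {3,5}->{}; V {2,4}->{}; Y {1,3}->{}
pass 3: no change
Fixpoint after 3 passes: D(V) = {}

Answer: {}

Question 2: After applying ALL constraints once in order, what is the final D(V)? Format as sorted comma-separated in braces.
Answer: {2,4}

Derivation:
Constraint 1 (V != U) on D(V)={2,4,6} D(U)={1,2,3,4,5,6}: no change
Constraint 2 (U != V) on D(U)={1,2,3,4,5,6} D(V)={2,4,6}: no change
Constraint 3 (Y + U = V) on D(Y)={1,3,4,6} D(U)={1,2,3,4,5,6} D(V)={2,4,6}: Y {1,3,4,6}->{1,3,4}; U {1,2,3,4,5,6}->{1,2,3,5}
Constraint 4 (V + Y = U) on D(V)={2,4,6} D(Y)={1,3,4} D(U)={1,2,3,5}: V {2,4,6}->{2,4}; Y {1,3,4}->{1,3}; U {1,2,3,5}->{3,5}
So after all 4 constraints: D(V) = {2,4}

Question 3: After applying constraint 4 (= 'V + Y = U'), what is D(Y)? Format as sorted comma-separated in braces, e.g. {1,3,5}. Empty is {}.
Constraint 1 (V != U) on D(V)={2,4,6} D(U)={1,2,3,4,5,6}: no change
Constraint 2 (U != V) on D(U)={1,2,3,4,5,6} D(V)={2,4,6}: no change
Constraint 3 (Y + U = V) on D(Y)={1,3,4,6} D(U)={1,2,3,4,5,6} D(V)={2,4,6}: Y {1,3,4,6}->{1,3,4}; U {1,2,3,4,5,6}->{1,2,3,5}
Constraint 4 (V + Y = U) on D(V)={2,4,6} D(Y)={1,3,4} D(U)={1,2,3,5}: V {2,4,6}->{2,4}; Y {1,3,4}->{1,3}; U {1,2,3,5}->{3,5}
So after constraint 4: D(Y) = {1,3}

Answer: {1,3}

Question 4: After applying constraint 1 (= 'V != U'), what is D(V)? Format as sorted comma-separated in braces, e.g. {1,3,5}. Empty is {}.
Answer: {2,4,6}

Derivation:
Constraint 1 (V != U) on D(V)={2,4,6} D(U)={1,2,3,4,5,6}: no change
So after constraint 1: D(V) = {2,4,6}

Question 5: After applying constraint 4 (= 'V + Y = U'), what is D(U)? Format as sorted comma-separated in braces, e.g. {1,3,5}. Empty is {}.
Constraint 1 (V != U) on D(V)={2,4,6} D(U)={1,2,3,4,5,6}: no change
Constraint 2 (U != V) on D(U)={1,2,3,4,5,6} D(V)={2,4,6}: no change
Constraint 3 (Y + U = V) on D(Y)={1,3,4,6} D(U)={1,2,3,4,5,6} D(V)={2,4,6}: Y {1,3,4,6}->{1,3,4}; U {1,2,3,4,5,6}->{1,2,3,5}
Constraint 4 (V + Y = U) on D(V)={2,4,6} D(Y)={1,3,4} D(U)={1,2,3,5}: V {2,4,6}->{2,4}; Y {1,3,4}->{1,3}; U {1,2,3,5}->{3,5}
So after constraint 4: D(U) = {3,5}

Answer: {3,5}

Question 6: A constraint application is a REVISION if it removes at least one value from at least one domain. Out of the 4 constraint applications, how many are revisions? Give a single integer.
Answer: 2

Derivation:
Constraint 1 (V != U) on D(V)={2,4,6} D(U)={1,2,3,4,5,6}: no change => not a revision
Constraint 2 (U != V) on D(U)={1,2,3,4,5,6} D(V)={2,4,6}: no change => not a revision
Constraint 3 (Y + U = V) on D(Y)={1,3,4,6} D(U)={1,2,3,4,5,6} D(V)={2,4,6}: Y {1,3,4,6}->{1,3,4}; U {1,2,3,4,5,6}->{1,2,3,5} => REVISION
Constraint 4 (V + Y = U) on D(V)={2,4,6} D(Y)={1,3,4} D(U)={1,2,3,5}: V {2,4,6}->{2,4}; Y {1,3,4}->{1,3}; U {1,2,3,5}->{3,5} => REVISION
Total revisions = 2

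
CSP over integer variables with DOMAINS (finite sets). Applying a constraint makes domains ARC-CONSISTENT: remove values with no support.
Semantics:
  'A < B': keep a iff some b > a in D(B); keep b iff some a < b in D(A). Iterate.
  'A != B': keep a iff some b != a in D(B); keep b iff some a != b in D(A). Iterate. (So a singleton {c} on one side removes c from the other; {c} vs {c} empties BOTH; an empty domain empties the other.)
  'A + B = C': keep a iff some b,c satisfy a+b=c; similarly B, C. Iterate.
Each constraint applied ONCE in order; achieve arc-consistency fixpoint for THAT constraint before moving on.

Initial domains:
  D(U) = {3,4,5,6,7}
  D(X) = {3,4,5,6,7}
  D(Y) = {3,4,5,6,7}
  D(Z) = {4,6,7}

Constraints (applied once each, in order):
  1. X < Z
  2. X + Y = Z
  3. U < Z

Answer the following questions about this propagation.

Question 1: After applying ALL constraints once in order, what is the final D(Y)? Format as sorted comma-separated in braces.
Constraint 1 (X < Z) on D(X)={3,4,5,6,7} D(Z)={4,6,7}: X {3,4,5,6,7}->{3,4,5,6}
Constraint 2 (X + Y = Z) on D(X)={3,4,5,6} D(Y)={3,4,5,6,7} D(Z)={4,6,7}: X {3,4,5,6}->{3,4}; Y {3,4,5,6,7}->{3,4}; Z {4,6,7}->{6,7}
Constraint 3 (U < Z) on D(U)={3,4,5,6,7} D(Z)={6,7}: U {3,4,5,6,7}->{3,4,5,6}
So after all 3 constraints: D(Y) = {3,4}

Answer: {3,4}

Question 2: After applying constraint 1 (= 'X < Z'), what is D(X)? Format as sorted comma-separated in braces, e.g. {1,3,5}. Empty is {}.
Constraint 1 (X < Z) on D(X)={3,4,5,6,7} D(Z)={4,6,7}: X {3,4,5,6,7}->{3,4,5,6}
So after constraint 1: D(X) = {3,4,5,6}

Answer: {3,4,5,6}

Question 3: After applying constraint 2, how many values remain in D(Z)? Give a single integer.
Answer: 2

Derivation:
Constraint 1 (X < Z) on D(X)={3,4,5,6,7} D(Z)={4,6,7}: X {3,4,5,6,7}->{3,4,5,6}
Constraint 2 (X + Y = Z) on D(X)={3,4,5,6} D(Y)={3,4,5,6,7} D(Z)={4,6,7}: X {3,4,5,6}->{3,4}; Y {3,4,5,6,7}->{3,4}; Z {4,6,7}->{6,7}
So after constraint 2: D(Z)={6,7}, size = 2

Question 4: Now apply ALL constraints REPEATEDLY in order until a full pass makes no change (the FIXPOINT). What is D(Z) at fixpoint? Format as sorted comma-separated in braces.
pass 0 (initial): D(Z)={4,6,7}
pass 1: U {3,4,5,6,7}->{3,4,5,6}; X {3,4,5,6,7}->{3,4}; Y {3,4,5,6,7}->{3,4}; Z {4,6,7}->{6,7}
pass 2: no change
Fixpoint after 2 passes: D(Z) = {6,7}

Answer: {6,7}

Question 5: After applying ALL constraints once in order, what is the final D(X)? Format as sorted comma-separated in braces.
Constraint 1 (X < Z) on D(X)={3,4,5,6,7} D(Z)={4,6,7}: X {3,4,5,6,7}->{3,4,5,6}
Constraint 2 (X + Y = Z) on D(X)={3,4,5,6} D(Y)={3,4,5,6,7} D(Z)={4,6,7}: X {3,4,5,6}->{3,4}; Y {3,4,5,6,7}->{3,4}; Z {4,6,7}->{6,7}
Constraint 3 (U < Z) on D(U)={3,4,5,6,7} D(Z)={6,7}: U {3,4,5,6,7}->{3,4,5,6}
So after all 3 constraints: D(X) = {3,4}

Answer: {3,4}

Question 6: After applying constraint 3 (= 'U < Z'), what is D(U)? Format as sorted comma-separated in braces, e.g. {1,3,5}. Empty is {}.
Constraint 1 (X < Z) on D(X)={3,4,5,6,7} D(Z)={4,6,7}: X {3,4,5,6,7}->{3,4,5,6}
Constraint 2 (X + Y = Z) on D(X)={3,4,5,6} D(Y)={3,4,5,6,7} D(Z)={4,6,7}: X {3,4,5,6}->{3,4}; Y {3,4,5,6,7}->{3,4}; Z {4,6,7}->{6,7}
Constraint 3 (U < Z) on D(U)={3,4,5,6,7} D(Z)={6,7}: U {3,4,5,6,7}->{3,4,5,6}
So after constraint 3: D(U) = {3,4,5,6}

Answer: {3,4,5,6}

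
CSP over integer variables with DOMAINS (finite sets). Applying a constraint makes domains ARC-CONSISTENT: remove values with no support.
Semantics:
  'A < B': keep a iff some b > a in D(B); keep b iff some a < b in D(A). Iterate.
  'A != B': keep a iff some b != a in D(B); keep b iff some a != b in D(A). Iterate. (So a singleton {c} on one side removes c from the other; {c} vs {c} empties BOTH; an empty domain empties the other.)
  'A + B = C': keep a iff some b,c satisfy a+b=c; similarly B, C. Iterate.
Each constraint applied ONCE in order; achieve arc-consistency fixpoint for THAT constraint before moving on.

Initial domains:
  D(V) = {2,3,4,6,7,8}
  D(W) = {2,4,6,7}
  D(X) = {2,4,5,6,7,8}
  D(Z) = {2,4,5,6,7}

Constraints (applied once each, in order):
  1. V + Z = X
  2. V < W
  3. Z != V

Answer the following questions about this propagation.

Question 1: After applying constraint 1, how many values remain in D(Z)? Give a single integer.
Answer: 4

Derivation:
Constraint 1 (V + Z = X) on D(V)={2,3,4,6,7,8} D(Z)={2,4,5,6,7} D(X)={2,4,5,6,7,8}: V {2,3,4,6,7,8}->{2,3,4,6}; Z {2,4,5,6,7}->{2,4,5,6}; X {2,4,5,6,7,8}->{4,5,6,7,8}
So after constraint 1: D(Z)={2,4,5,6}, size = 4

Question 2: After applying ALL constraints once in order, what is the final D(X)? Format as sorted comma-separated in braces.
Answer: {4,5,6,7,8}

Derivation:
Constraint 1 (V + Z = X) on D(V)={2,3,4,6,7,8} D(Z)={2,4,5,6,7} D(X)={2,4,5,6,7,8}: V {2,3,4,6,7,8}->{2,3,4,6}; Z {2,4,5,6,7}->{2,4,5,6}; X {2,4,5,6,7,8}->{4,5,6,7,8}
Constraint 2 (V < W) on D(V)={2,3,4,6} D(W)={2,4,6,7}: W {2,4,6,7}->{4,6,7}
Constraint 3 (Z != V) on D(Z)={2,4,5,6} D(V)={2,3,4,6}: no change
So after all 3 constraints: D(X) = {4,5,6,7,8}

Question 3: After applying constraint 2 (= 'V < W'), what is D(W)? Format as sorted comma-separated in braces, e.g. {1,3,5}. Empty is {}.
Constraint 1 (V + Z = X) on D(V)={2,3,4,6,7,8} D(Z)={2,4,5,6,7} D(X)={2,4,5,6,7,8}: V {2,3,4,6,7,8}->{2,3,4,6}; Z {2,4,5,6,7}->{2,4,5,6}; X {2,4,5,6,7,8}->{4,5,6,7,8}
Constraint 2 (V < W) on D(V)={2,3,4,6} D(W)={2,4,6,7}: W {2,4,6,7}->{4,6,7}
So after constraint 2: D(W) = {4,6,7}

Answer: {4,6,7}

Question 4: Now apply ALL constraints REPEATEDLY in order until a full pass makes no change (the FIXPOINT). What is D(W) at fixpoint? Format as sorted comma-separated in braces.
pass 0 (initial): D(W)={2,4,6,7}
pass 1: V {2,3,4,6,7,8}->{2,3,4,6}; W {2,4,6,7}->{4,6,7}; X {2,4,5,6,7,8}->{4,5,6,7,8}; Z {2,4,5,6,7}->{2,4,5,6}
pass 2: no change
Fixpoint after 2 passes: D(W) = {4,6,7}

Answer: {4,6,7}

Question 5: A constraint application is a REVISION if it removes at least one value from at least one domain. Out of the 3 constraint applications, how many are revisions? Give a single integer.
Constraint 1 (V + Z = X) on D(V)={2,3,4,6,7,8} D(Z)={2,4,5,6,7} D(X)={2,4,5,6,7,8}: V {2,3,4,6,7,8}->{2,3,4,6}; Z {2,4,5,6,7}->{2,4,5,6}; X {2,4,5,6,7,8}->{4,5,6,7,8} => REVISION
Constraint 2 (V < W) on D(V)={2,3,4,6} D(W)={2,4,6,7}: W {2,4,6,7}->{4,6,7} => REVISION
Constraint 3 (Z != V) on D(Z)={2,4,5,6} D(V)={2,3,4,6}: no change => not a revision
Total revisions = 2

Answer: 2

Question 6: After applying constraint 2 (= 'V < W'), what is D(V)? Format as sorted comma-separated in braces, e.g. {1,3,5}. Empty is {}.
Answer: {2,3,4,6}

Derivation:
Constraint 1 (V + Z = X) on D(V)={2,3,4,6,7,8} D(Z)={2,4,5,6,7} D(X)={2,4,5,6,7,8}: V {2,3,4,6,7,8}->{2,3,4,6}; Z {2,4,5,6,7}->{2,4,5,6}; X {2,4,5,6,7,8}->{4,5,6,7,8}
Constraint 2 (V < W) on D(V)={2,3,4,6} D(W)={2,4,6,7}: W {2,4,6,7}->{4,6,7}
So after constraint 2: D(V) = {2,3,4,6}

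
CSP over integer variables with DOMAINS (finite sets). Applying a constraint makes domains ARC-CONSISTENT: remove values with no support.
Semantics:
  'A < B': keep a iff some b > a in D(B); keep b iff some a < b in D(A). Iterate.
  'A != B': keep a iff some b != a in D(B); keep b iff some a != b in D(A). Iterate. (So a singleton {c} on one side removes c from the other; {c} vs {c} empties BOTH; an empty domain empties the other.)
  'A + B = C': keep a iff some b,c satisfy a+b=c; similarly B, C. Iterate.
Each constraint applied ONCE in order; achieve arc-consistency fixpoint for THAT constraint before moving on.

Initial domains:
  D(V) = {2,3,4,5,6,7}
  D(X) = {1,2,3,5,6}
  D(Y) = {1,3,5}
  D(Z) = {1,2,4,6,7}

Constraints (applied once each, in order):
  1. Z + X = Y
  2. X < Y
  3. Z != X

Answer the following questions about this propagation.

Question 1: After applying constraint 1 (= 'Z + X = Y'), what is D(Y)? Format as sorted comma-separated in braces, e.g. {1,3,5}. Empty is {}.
Answer: {3,5}

Derivation:
Constraint 1 (Z + X = Y) on D(Z)={1,2,4,6,7} D(X)={1,2,3,5,6} D(Y)={1,3,5}: Z {1,2,4,6,7}->{1,2,4}; X {1,2,3,5,6}->{1,2,3}; Y {1,3,5}->{3,5}
So after constraint 1: D(Y) = {3,5}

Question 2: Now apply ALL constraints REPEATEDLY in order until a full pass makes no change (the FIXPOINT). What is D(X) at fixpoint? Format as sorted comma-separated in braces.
pass 0 (initial): D(X)={1,2,3,5,6}
pass 1: X {1,2,3,5,6}->{1,2,3}; Y {1,3,5}->{3,5}; Z {1,2,4,6,7}->{1,2,4}
pass 2: no change
Fixpoint after 2 passes: D(X) = {1,2,3}

Answer: {1,2,3}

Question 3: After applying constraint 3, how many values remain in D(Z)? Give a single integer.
Constraint 1 (Z + X = Y) on D(Z)={1,2,4,6,7} D(X)={1,2,3,5,6} D(Y)={1,3,5}: Z {1,2,4,6,7}->{1,2,4}; X {1,2,3,5,6}->{1,2,3}; Y {1,3,5}->{3,5}
Constraint 2 (X < Y) on D(X)={1,2,3} D(Y)={3,5}: no change
Constraint 3 (Z != X) on D(Z)={1,2,4} D(X)={1,2,3}: no change
So after constraint 3: D(Z)={1,2,4}, size = 3

Answer: 3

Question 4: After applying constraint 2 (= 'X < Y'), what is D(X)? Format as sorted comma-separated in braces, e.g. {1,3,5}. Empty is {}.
Answer: {1,2,3}

Derivation:
Constraint 1 (Z + X = Y) on D(Z)={1,2,4,6,7} D(X)={1,2,3,5,6} D(Y)={1,3,5}: Z {1,2,4,6,7}->{1,2,4}; X {1,2,3,5,6}->{1,2,3}; Y {1,3,5}->{3,5}
Constraint 2 (X < Y) on D(X)={1,2,3} D(Y)={3,5}: no change
So after constraint 2: D(X) = {1,2,3}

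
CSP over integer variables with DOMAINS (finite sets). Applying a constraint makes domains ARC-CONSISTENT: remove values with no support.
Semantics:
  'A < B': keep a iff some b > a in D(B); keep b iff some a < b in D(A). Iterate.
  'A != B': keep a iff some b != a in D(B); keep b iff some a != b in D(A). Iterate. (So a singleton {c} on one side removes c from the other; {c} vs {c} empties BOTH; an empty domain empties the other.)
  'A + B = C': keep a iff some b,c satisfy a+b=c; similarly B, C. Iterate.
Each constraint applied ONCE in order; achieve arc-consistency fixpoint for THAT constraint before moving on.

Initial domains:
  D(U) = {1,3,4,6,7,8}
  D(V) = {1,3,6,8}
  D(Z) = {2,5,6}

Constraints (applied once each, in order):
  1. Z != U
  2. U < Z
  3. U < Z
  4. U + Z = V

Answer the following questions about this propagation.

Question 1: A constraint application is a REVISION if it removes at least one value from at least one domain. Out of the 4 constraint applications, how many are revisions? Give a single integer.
Constraint 1 (Z != U) on D(Z)={2,5,6} D(U)={1,3,4,6,7,8}: no change => not a revision
Constraint 2 (U < Z) on D(U)={1,3,4,6,7,8} D(Z)={2,5,6}: U {1,3,4,6,7,8}->{1,3,4} => REVISION
Constraint 3 (U < Z) on D(U)={1,3,4} D(Z)={2,5,6}: no change => not a revision
Constraint 4 (U + Z = V) on D(U)={1,3,4} D(Z)={2,5,6} D(V)={1,3,6,8}: Z {2,5,6}->{2,5}; V {1,3,6,8}->{3,6,8} => REVISION
Total revisions = 2

Answer: 2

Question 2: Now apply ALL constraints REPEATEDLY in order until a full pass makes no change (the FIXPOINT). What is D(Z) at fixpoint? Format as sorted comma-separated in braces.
Answer: {2,5}

Derivation:
pass 0 (initial): D(Z)={2,5,6}
pass 1: U {1,3,4,6,7,8}->{1,3,4}; V {1,3,6,8}->{3,6,8}; Z {2,5,6}->{2,5}
pass 2: no change
Fixpoint after 2 passes: D(Z) = {2,5}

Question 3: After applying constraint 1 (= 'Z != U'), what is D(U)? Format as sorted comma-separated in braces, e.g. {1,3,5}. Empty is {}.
Answer: {1,3,4,6,7,8}

Derivation:
Constraint 1 (Z != U) on D(Z)={2,5,6} D(U)={1,3,4,6,7,8}: no change
So after constraint 1: D(U) = {1,3,4,6,7,8}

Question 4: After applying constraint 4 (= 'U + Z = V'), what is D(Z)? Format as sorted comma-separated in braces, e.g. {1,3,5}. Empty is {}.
Answer: {2,5}

Derivation:
Constraint 1 (Z != U) on D(Z)={2,5,6} D(U)={1,3,4,6,7,8}: no change
Constraint 2 (U < Z) on D(U)={1,3,4,6,7,8} D(Z)={2,5,6}: U {1,3,4,6,7,8}->{1,3,4}
Constraint 3 (U < Z) on D(U)={1,3,4} D(Z)={2,5,6}: no change
Constraint 4 (U + Z = V) on D(U)={1,3,4} D(Z)={2,5,6} D(V)={1,3,6,8}: Z {2,5,6}->{2,5}; V {1,3,6,8}->{3,6,8}
So after constraint 4: D(Z) = {2,5}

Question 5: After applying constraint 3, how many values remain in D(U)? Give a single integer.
Constraint 1 (Z != U) on D(Z)={2,5,6} D(U)={1,3,4,6,7,8}: no change
Constraint 2 (U < Z) on D(U)={1,3,4,6,7,8} D(Z)={2,5,6}: U {1,3,4,6,7,8}->{1,3,4}
Constraint 3 (U < Z) on D(U)={1,3,4} D(Z)={2,5,6}: no change
So after constraint 3: D(U)={1,3,4}, size = 3

Answer: 3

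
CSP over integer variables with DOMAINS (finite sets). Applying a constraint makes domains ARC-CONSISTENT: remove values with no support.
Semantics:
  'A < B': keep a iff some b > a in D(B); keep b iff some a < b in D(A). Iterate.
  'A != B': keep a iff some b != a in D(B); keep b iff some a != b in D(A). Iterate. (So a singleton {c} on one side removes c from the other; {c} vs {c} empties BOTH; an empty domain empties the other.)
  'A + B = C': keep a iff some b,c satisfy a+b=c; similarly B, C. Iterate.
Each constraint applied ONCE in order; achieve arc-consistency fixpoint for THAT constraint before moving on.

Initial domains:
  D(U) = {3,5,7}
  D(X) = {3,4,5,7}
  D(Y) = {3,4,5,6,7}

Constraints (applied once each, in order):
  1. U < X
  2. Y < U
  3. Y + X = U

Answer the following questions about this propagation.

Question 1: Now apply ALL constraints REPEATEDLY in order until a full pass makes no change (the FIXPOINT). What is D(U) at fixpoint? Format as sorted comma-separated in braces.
Answer: {}

Derivation:
pass 0 (initial): D(U)={3,5,7}
pass 1: U {3,5,7}->{}; X {3,4,5,7}->{}; Y {3,4,5,6,7}->{}
pass 2: no change
Fixpoint after 2 passes: D(U) = {}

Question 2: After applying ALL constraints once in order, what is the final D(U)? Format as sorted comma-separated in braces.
Answer: {}

Derivation:
Constraint 1 (U < X) on D(U)={3,5,7} D(X)={3,4,5,7}: U {3,5,7}->{3,5}; X {3,4,5,7}->{4,5,7}
Constraint 2 (Y < U) on D(Y)={3,4,5,6,7} D(U)={3,5}: Y {3,4,5,6,7}->{3,4}; U {3,5}->{5}
Constraint 3 (Y + X = U) on D(Y)={3,4} D(X)={4,5,7} D(U)={5}: Y {3,4}->{}; X {4,5,7}->{}; U {5}->{}
So after all 3 constraints: D(U) = {}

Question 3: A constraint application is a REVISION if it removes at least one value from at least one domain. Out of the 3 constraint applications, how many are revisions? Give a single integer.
Answer: 3

Derivation:
Constraint 1 (U < X) on D(U)={3,5,7} D(X)={3,4,5,7}: U {3,5,7}->{3,5}; X {3,4,5,7}->{4,5,7} => REVISION
Constraint 2 (Y < U) on D(Y)={3,4,5,6,7} D(U)={3,5}: Y {3,4,5,6,7}->{3,4}; U {3,5}->{5} => REVISION
Constraint 3 (Y + X = U) on D(Y)={3,4} D(X)={4,5,7} D(U)={5}: Y {3,4}->{}; X {4,5,7}->{}; U {5}->{} => REVISION
Total revisions = 3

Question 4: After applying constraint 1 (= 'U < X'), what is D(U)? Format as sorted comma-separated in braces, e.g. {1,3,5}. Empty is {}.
Constraint 1 (U < X) on D(U)={3,5,7} D(X)={3,4,5,7}: U {3,5,7}->{3,5}; X {3,4,5,7}->{4,5,7}
So after constraint 1: D(U) = {3,5}

Answer: {3,5}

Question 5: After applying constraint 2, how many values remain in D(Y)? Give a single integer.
Constraint 1 (U < X) on D(U)={3,5,7} D(X)={3,4,5,7}: U {3,5,7}->{3,5}; X {3,4,5,7}->{4,5,7}
Constraint 2 (Y < U) on D(Y)={3,4,5,6,7} D(U)={3,5}: Y {3,4,5,6,7}->{3,4}; U {3,5}->{5}
So after constraint 2: D(Y)={3,4}, size = 2

Answer: 2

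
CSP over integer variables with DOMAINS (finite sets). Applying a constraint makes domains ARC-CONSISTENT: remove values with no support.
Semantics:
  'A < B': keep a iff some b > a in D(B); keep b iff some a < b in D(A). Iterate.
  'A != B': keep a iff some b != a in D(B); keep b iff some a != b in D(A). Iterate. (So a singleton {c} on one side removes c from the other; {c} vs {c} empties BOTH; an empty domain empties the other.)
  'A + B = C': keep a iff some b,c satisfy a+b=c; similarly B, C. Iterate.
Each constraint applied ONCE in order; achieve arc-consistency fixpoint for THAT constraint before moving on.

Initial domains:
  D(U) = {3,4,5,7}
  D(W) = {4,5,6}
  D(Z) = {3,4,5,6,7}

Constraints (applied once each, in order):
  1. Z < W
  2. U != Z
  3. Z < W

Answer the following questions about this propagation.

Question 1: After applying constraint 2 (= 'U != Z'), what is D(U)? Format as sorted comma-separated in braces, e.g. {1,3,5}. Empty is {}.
Answer: {3,4,5,7}

Derivation:
Constraint 1 (Z < W) on D(Z)={3,4,5,6,7} D(W)={4,5,6}: Z {3,4,5,6,7}->{3,4,5}
Constraint 2 (U != Z) on D(U)={3,4,5,7} D(Z)={3,4,5}: no change
So after constraint 2: D(U) = {3,4,5,7}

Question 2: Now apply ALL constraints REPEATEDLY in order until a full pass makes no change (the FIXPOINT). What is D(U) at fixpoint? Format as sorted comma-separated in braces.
pass 0 (initial): D(U)={3,4,5,7}
pass 1: Z {3,4,5,6,7}->{3,4,5}
pass 2: no change
Fixpoint after 2 passes: D(U) = {3,4,5,7}

Answer: {3,4,5,7}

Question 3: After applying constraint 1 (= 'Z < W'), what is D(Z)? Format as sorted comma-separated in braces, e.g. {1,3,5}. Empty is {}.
Answer: {3,4,5}

Derivation:
Constraint 1 (Z < W) on D(Z)={3,4,5,6,7} D(W)={4,5,6}: Z {3,4,5,6,7}->{3,4,5}
So after constraint 1: D(Z) = {3,4,5}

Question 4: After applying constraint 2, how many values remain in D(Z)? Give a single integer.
Answer: 3

Derivation:
Constraint 1 (Z < W) on D(Z)={3,4,5,6,7} D(W)={4,5,6}: Z {3,4,5,6,7}->{3,4,5}
Constraint 2 (U != Z) on D(U)={3,4,5,7} D(Z)={3,4,5}: no change
So after constraint 2: D(Z)={3,4,5}, size = 3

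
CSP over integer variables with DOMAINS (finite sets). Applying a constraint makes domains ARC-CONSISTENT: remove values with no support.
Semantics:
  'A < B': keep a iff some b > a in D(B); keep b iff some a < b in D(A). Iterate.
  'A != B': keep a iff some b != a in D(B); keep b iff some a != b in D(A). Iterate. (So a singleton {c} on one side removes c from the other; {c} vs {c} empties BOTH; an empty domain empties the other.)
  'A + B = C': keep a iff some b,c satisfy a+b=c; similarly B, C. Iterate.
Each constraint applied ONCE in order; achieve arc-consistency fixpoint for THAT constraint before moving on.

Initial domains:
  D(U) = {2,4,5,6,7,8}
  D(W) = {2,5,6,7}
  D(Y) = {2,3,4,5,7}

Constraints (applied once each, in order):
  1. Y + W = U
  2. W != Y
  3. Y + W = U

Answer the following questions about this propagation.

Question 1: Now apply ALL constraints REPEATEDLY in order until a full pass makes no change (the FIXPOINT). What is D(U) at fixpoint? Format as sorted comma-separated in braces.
pass 0 (initial): D(U)={2,4,5,6,7,8}
pass 1: U {2,4,5,6,7,8}->{4,5,6,7,8}; W {2,5,6,7}->{2,5,6}; Y {2,3,4,5,7}->{2,3,4,5}
pass 2: no change
Fixpoint after 2 passes: D(U) = {4,5,6,7,8}

Answer: {4,5,6,7,8}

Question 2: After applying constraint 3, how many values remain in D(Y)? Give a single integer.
Answer: 4

Derivation:
Constraint 1 (Y + W = U) on D(Y)={2,3,4,5,7} D(W)={2,5,6,7} D(U)={2,4,5,6,7,8}: Y {2,3,4,5,7}->{2,3,4,5}; W {2,5,6,7}->{2,5,6}; U {2,4,5,6,7,8}->{4,5,6,7,8}
Constraint 2 (W != Y) on D(W)={2,5,6} D(Y)={2,3,4,5}: no change
Constraint 3 (Y + W = U) on D(Y)={2,3,4,5} D(W)={2,5,6} D(U)={4,5,6,7,8}: no change
So after constraint 3: D(Y)={2,3,4,5}, size = 4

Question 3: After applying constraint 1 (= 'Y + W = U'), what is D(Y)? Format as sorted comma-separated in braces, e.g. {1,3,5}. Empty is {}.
Constraint 1 (Y + W = U) on D(Y)={2,3,4,5,7} D(W)={2,5,6,7} D(U)={2,4,5,6,7,8}: Y {2,3,4,5,7}->{2,3,4,5}; W {2,5,6,7}->{2,5,6}; U {2,4,5,6,7,8}->{4,5,6,7,8}
So after constraint 1: D(Y) = {2,3,4,5}

Answer: {2,3,4,5}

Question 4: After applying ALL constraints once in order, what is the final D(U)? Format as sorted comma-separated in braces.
Answer: {4,5,6,7,8}

Derivation:
Constraint 1 (Y + W = U) on D(Y)={2,3,4,5,7} D(W)={2,5,6,7} D(U)={2,4,5,6,7,8}: Y {2,3,4,5,7}->{2,3,4,5}; W {2,5,6,7}->{2,5,6}; U {2,4,5,6,7,8}->{4,5,6,7,8}
Constraint 2 (W != Y) on D(W)={2,5,6} D(Y)={2,3,4,5}: no change
Constraint 3 (Y + W = U) on D(Y)={2,3,4,5} D(W)={2,5,6} D(U)={4,5,6,7,8}: no change
So after all 3 constraints: D(U) = {4,5,6,7,8}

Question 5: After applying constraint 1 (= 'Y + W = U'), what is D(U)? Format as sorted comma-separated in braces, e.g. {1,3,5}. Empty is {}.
Answer: {4,5,6,7,8}

Derivation:
Constraint 1 (Y + W = U) on D(Y)={2,3,4,5,7} D(W)={2,5,6,7} D(U)={2,4,5,6,7,8}: Y {2,3,4,5,7}->{2,3,4,5}; W {2,5,6,7}->{2,5,6}; U {2,4,5,6,7,8}->{4,5,6,7,8}
So after constraint 1: D(U) = {4,5,6,7,8}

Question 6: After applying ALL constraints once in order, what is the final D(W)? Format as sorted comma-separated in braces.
Answer: {2,5,6}

Derivation:
Constraint 1 (Y + W = U) on D(Y)={2,3,4,5,7} D(W)={2,5,6,7} D(U)={2,4,5,6,7,8}: Y {2,3,4,5,7}->{2,3,4,5}; W {2,5,6,7}->{2,5,6}; U {2,4,5,6,7,8}->{4,5,6,7,8}
Constraint 2 (W != Y) on D(W)={2,5,6} D(Y)={2,3,4,5}: no change
Constraint 3 (Y + W = U) on D(Y)={2,3,4,5} D(W)={2,5,6} D(U)={4,5,6,7,8}: no change
So after all 3 constraints: D(W) = {2,5,6}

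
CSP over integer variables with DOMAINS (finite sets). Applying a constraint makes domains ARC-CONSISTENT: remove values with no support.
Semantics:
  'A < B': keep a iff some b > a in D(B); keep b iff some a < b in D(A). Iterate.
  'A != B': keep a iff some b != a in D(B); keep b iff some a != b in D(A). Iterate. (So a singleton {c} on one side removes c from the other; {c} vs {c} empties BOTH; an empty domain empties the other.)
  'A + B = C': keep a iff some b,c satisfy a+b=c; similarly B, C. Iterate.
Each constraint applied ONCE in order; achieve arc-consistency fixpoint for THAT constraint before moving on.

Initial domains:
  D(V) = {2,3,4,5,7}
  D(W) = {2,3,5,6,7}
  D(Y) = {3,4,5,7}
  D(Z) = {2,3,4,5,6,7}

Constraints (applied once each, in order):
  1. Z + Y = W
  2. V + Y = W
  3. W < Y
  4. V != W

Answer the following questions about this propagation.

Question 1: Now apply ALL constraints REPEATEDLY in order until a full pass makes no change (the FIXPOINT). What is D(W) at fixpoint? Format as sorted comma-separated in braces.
pass 0 (initial): D(W)={2,3,5,6,7}
pass 1: V {2,3,4,5,7}->{}; W {2,3,5,6,7}->{}; Y {3,4,5,7}->{}; Z {2,3,4,5,6,7}->{2,3,4}
pass 2: Z {2,3,4}->{}
pass 3: no change
Fixpoint after 3 passes: D(W) = {}

Answer: {}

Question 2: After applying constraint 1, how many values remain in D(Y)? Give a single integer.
Answer: 3

Derivation:
Constraint 1 (Z + Y = W) on D(Z)={2,3,4,5,6,7} D(Y)={3,4,5,7} D(W)={2,3,5,6,7}: Z {2,3,4,5,6,7}->{2,3,4}; Y {3,4,5,7}->{3,4,5}; W {2,3,5,6,7}->{5,6,7}
So after constraint 1: D(Y)={3,4,5}, size = 3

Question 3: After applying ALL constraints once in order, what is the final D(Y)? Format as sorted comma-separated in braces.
Answer: {}

Derivation:
Constraint 1 (Z + Y = W) on D(Z)={2,3,4,5,6,7} D(Y)={3,4,5,7} D(W)={2,3,5,6,7}: Z {2,3,4,5,6,7}->{2,3,4}; Y {3,4,5,7}->{3,4,5}; W {2,3,5,6,7}->{5,6,7}
Constraint 2 (V + Y = W) on D(V)={2,3,4,5,7} D(Y)={3,4,5} D(W)={5,6,7}: V {2,3,4,5,7}->{2,3,4}
Constraint 3 (W < Y) on D(W)={5,6,7} D(Y)={3,4,5}: W {5,6,7}->{}; Y {3,4,5}->{}
Constraint 4 (V != W) on D(V)={2,3,4} D(W)={}: V {2,3,4}->{}
So after all 4 constraints: D(Y) = {}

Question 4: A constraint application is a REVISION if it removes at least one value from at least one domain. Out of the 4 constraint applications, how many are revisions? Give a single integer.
Constraint 1 (Z + Y = W) on D(Z)={2,3,4,5,6,7} D(Y)={3,4,5,7} D(W)={2,3,5,6,7}: Z {2,3,4,5,6,7}->{2,3,4}; Y {3,4,5,7}->{3,4,5}; W {2,3,5,6,7}->{5,6,7} => REVISION
Constraint 2 (V + Y = W) on D(V)={2,3,4,5,7} D(Y)={3,4,5} D(W)={5,6,7}: V {2,3,4,5,7}->{2,3,4} => REVISION
Constraint 3 (W < Y) on D(W)={5,6,7} D(Y)={3,4,5}: W {5,6,7}->{}; Y {3,4,5}->{} => REVISION
Constraint 4 (V != W) on D(V)={2,3,4} D(W)={}: V {2,3,4}->{} => REVISION
Total revisions = 4

Answer: 4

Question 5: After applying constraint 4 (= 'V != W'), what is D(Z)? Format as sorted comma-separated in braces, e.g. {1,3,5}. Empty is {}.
Constraint 1 (Z + Y = W) on D(Z)={2,3,4,5,6,7} D(Y)={3,4,5,7} D(W)={2,3,5,6,7}: Z {2,3,4,5,6,7}->{2,3,4}; Y {3,4,5,7}->{3,4,5}; W {2,3,5,6,7}->{5,6,7}
Constraint 2 (V + Y = W) on D(V)={2,3,4,5,7} D(Y)={3,4,5} D(W)={5,6,7}: V {2,3,4,5,7}->{2,3,4}
Constraint 3 (W < Y) on D(W)={5,6,7} D(Y)={3,4,5}: W {5,6,7}->{}; Y {3,4,5}->{}
Constraint 4 (V != W) on D(V)={2,3,4} D(W)={}: V {2,3,4}->{}
So after constraint 4: D(Z) = {2,3,4}

Answer: {2,3,4}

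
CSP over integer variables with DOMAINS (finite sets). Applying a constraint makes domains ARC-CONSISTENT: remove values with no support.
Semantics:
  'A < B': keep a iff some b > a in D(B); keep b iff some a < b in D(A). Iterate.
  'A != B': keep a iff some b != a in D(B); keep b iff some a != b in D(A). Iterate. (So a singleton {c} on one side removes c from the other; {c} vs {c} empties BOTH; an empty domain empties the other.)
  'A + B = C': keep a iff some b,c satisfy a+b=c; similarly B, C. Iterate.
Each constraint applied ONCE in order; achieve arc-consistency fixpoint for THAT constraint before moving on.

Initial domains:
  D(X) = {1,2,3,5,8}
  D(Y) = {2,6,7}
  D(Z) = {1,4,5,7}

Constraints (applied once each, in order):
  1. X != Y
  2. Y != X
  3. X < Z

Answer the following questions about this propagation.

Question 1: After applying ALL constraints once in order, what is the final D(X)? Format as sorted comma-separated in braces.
Constraint 1 (X != Y) on D(X)={1,2,3,5,8} D(Y)={2,6,7}: no change
Constraint 2 (Y != X) on D(Y)={2,6,7} D(X)={1,2,3,5,8}: no change
Constraint 3 (X < Z) on D(X)={1,2,3,5,8} D(Z)={1,4,5,7}: X {1,2,3,5,8}->{1,2,3,5}; Z {1,4,5,7}->{4,5,7}
So after all 3 constraints: D(X) = {1,2,3,5}

Answer: {1,2,3,5}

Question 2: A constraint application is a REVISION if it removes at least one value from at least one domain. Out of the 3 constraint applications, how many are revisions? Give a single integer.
Constraint 1 (X != Y) on D(X)={1,2,3,5,8} D(Y)={2,6,7}: no change => not a revision
Constraint 2 (Y != X) on D(Y)={2,6,7} D(X)={1,2,3,5,8}: no change => not a revision
Constraint 3 (X < Z) on D(X)={1,2,3,5,8} D(Z)={1,4,5,7}: X {1,2,3,5,8}->{1,2,3,5}; Z {1,4,5,7}->{4,5,7} => REVISION
Total revisions = 1

Answer: 1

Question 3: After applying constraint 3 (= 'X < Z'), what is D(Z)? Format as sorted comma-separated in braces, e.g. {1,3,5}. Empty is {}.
Constraint 1 (X != Y) on D(X)={1,2,3,5,8} D(Y)={2,6,7}: no change
Constraint 2 (Y != X) on D(Y)={2,6,7} D(X)={1,2,3,5,8}: no change
Constraint 3 (X < Z) on D(X)={1,2,3,5,8} D(Z)={1,4,5,7}: X {1,2,3,5,8}->{1,2,3,5}; Z {1,4,5,7}->{4,5,7}
So after constraint 3: D(Z) = {4,5,7}

Answer: {4,5,7}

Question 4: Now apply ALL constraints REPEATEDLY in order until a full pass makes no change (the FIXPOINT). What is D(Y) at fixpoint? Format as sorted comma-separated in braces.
pass 0 (initial): D(Y)={2,6,7}
pass 1: X {1,2,3,5,8}->{1,2,3,5}; Z {1,4,5,7}->{4,5,7}
pass 2: no change
Fixpoint after 2 passes: D(Y) = {2,6,7}

Answer: {2,6,7}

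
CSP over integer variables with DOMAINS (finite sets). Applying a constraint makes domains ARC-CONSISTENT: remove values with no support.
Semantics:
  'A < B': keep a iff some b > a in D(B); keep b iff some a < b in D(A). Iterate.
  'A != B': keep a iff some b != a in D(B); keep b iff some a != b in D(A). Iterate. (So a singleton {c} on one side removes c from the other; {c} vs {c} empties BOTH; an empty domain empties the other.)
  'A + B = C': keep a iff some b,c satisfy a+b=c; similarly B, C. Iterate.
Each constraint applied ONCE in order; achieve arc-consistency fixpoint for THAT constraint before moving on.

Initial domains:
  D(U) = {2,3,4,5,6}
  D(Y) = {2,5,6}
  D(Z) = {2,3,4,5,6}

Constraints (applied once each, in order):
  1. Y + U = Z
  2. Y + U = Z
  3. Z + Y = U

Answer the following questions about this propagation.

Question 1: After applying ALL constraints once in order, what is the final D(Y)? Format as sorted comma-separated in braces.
Answer: {}

Derivation:
Constraint 1 (Y + U = Z) on D(Y)={2,5,6} D(U)={2,3,4,5,6} D(Z)={2,3,4,5,6}: Y {2,5,6}->{2}; U {2,3,4,5,6}->{2,3,4}; Z {2,3,4,5,6}->{4,5,6}
Constraint 2 (Y + U = Z) on D(Y)={2} D(U)={2,3,4} D(Z)={4,5,6}: no change
Constraint 3 (Z + Y = U) on D(Z)={4,5,6} D(Y)={2} D(U)={2,3,4}: Z {4,5,6}->{}; Y {2}->{}; U {2,3,4}->{}
So after all 3 constraints: D(Y) = {}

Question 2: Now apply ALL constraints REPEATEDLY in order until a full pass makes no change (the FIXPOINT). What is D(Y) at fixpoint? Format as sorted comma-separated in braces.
pass 0 (initial): D(Y)={2,5,6}
pass 1: U {2,3,4,5,6}->{}; Y {2,5,6}->{}; Z {2,3,4,5,6}->{}
pass 2: no change
Fixpoint after 2 passes: D(Y) = {}

Answer: {}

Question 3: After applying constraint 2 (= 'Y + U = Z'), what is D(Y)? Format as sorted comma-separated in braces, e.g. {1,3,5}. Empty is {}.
Answer: {2}

Derivation:
Constraint 1 (Y + U = Z) on D(Y)={2,5,6} D(U)={2,3,4,5,6} D(Z)={2,3,4,5,6}: Y {2,5,6}->{2}; U {2,3,4,5,6}->{2,3,4}; Z {2,3,4,5,6}->{4,5,6}
Constraint 2 (Y + U = Z) on D(Y)={2} D(U)={2,3,4} D(Z)={4,5,6}: no change
So after constraint 2: D(Y) = {2}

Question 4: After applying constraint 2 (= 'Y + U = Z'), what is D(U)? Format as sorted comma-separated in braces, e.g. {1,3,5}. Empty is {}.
Constraint 1 (Y + U = Z) on D(Y)={2,5,6} D(U)={2,3,4,5,6} D(Z)={2,3,4,5,6}: Y {2,5,6}->{2}; U {2,3,4,5,6}->{2,3,4}; Z {2,3,4,5,6}->{4,5,6}
Constraint 2 (Y + U = Z) on D(Y)={2} D(U)={2,3,4} D(Z)={4,5,6}: no change
So after constraint 2: D(U) = {2,3,4}

Answer: {2,3,4}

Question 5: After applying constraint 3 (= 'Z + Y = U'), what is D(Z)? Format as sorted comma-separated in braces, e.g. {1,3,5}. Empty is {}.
Answer: {}

Derivation:
Constraint 1 (Y + U = Z) on D(Y)={2,5,6} D(U)={2,3,4,5,6} D(Z)={2,3,4,5,6}: Y {2,5,6}->{2}; U {2,3,4,5,6}->{2,3,4}; Z {2,3,4,5,6}->{4,5,6}
Constraint 2 (Y + U = Z) on D(Y)={2} D(U)={2,3,4} D(Z)={4,5,6}: no change
Constraint 3 (Z + Y = U) on D(Z)={4,5,6} D(Y)={2} D(U)={2,3,4}: Z {4,5,6}->{}; Y {2}->{}; U {2,3,4}->{}
So after constraint 3: D(Z) = {}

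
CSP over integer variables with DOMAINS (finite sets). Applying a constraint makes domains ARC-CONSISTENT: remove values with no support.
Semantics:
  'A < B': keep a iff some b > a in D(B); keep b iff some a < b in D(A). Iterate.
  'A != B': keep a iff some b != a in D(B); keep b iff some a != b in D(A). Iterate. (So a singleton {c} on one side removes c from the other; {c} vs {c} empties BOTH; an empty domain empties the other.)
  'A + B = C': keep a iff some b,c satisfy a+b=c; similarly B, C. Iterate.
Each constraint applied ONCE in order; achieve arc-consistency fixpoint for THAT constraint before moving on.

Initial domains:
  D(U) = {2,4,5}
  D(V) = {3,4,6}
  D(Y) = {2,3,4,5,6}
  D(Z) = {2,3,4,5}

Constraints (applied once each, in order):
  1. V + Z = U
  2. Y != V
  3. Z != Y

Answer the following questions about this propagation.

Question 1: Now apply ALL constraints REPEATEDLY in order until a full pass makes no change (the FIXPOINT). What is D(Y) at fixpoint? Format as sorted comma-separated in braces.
pass 0 (initial): D(Y)={2,3,4,5,6}
pass 1: U {2,4,5}->{5}; V {3,4,6}->{3}; Y {2,3,4,5,6}->{4,5,6}; Z {2,3,4,5}->{2}
pass 2: no change
Fixpoint after 2 passes: D(Y) = {4,5,6}

Answer: {4,5,6}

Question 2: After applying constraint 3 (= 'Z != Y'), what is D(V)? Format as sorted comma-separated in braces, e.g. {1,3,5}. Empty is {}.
Answer: {3}

Derivation:
Constraint 1 (V + Z = U) on D(V)={3,4,6} D(Z)={2,3,4,5} D(U)={2,4,5}: V {3,4,6}->{3}; Z {2,3,4,5}->{2}; U {2,4,5}->{5}
Constraint 2 (Y != V) on D(Y)={2,3,4,5,6} D(V)={3}: Y {2,3,4,5,6}->{2,4,5,6}
Constraint 3 (Z != Y) on D(Z)={2} D(Y)={2,4,5,6}: Y {2,4,5,6}->{4,5,6}
So after constraint 3: D(V) = {3}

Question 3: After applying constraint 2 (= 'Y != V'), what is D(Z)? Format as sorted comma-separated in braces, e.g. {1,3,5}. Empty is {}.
Constraint 1 (V + Z = U) on D(V)={3,4,6} D(Z)={2,3,4,5} D(U)={2,4,5}: V {3,4,6}->{3}; Z {2,3,4,5}->{2}; U {2,4,5}->{5}
Constraint 2 (Y != V) on D(Y)={2,3,4,5,6} D(V)={3}: Y {2,3,4,5,6}->{2,4,5,6}
So after constraint 2: D(Z) = {2}

Answer: {2}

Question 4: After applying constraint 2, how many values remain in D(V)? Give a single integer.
Answer: 1

Derivation:
Constraint 1 (V + Z = U) on D(V)={3,4,6} D(Z)={2,3,4,5} D(U)={2,4,5}: V {3,4,6}->{3}; Z {2,3,4,5}->{2}; U {2,4,5}->{5}
Constraint 2 (Y != V) on D(Y)={2,3,4,5,6} D(V)={3}: Y {2,3,4,5,6}->{2,4,5,6}
So after constraint 2: D(V)={3}, size = 1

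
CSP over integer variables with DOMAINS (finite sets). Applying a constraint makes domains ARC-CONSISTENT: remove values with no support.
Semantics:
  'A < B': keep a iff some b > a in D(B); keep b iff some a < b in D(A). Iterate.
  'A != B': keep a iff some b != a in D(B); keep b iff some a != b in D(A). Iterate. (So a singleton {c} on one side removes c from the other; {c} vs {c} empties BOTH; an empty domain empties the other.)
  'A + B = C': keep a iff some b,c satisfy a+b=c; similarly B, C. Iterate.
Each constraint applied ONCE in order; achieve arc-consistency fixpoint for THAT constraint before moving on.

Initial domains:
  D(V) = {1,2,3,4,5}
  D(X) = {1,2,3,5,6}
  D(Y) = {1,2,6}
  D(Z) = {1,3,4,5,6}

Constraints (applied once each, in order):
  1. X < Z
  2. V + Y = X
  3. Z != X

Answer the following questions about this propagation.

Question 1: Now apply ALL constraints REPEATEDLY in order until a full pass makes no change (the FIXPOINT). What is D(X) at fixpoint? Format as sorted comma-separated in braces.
Answer: {2,3,5}

Derivation:
pass 0 (initial): D(X)={1,2,3,5,6}
pass 1: V {1,2,3,4,5}->{1,2,3,4}; X {1,2,3,5,6}->{2,3,5}; Y {1,2,6}->{1,2}; Z {1,3,4,5,6}->{3,4,5,6}
pass 2: no change
Fixpoint after 2 passes: D(X) = {2,3,5}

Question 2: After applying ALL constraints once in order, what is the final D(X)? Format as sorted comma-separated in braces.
Answer: {2,3,5}

Derivation:
Constraint 1 (X < Z) on D(X)={1,2,3,5,6} D(Z)={1,3,4,5,6}: X {1,2,3,5,6}->{1,2,3,5}; Z {1,3,4,5,6}->{3,4,5,6}
Constraint 2 (V + Y = X) on D(V)={1,2,3,4,5} D(Y)={1,2,6} D(X)={1,2,3,5}: V {1,2,3,4,5}->{1,2,3,4}; Y {1,2,6}->{1,2}; X {1,2,3,5}->{2,3,5}
Constraint 3 (Z != X) on D(Z)={3,4,5,6} D(X)={2,3,5}: no change
So after all 3 constraints: D(X) = {2,3,5}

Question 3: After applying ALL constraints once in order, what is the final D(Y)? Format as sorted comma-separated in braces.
Constraint 1 (X < Z) on D(X)={1,2,3,5,6} D(Z)={1,3,4,5,6}: X {1,2,3,5,6}->{1,2,3,5}; Z {1,3,4,5,6}->{3,4,5,6}
Constraint 2 (V + Y = X) on D(V)={1,2,3,4,5} D(Y)={1,2,6} D(X)={1,2,3,5}: V {1,2,3,4,5}->{1,2,3,4}; Y {1,2,6}->{1,2}; X {1,2,3,5}->{2,3,5}
Constraint 3 (Z != X) on D(Z)={3,4,5,6} D(X)={2,3,5}: no change
So after all 3 constraints: D(Y) = {1,2}

Answer: {1,2}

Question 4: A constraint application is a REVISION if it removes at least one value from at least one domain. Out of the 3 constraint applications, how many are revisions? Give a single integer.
Answer: 2

Derivation:
Constraint 1 (X < Z) on D(X)={1,2,3,5,6} D(Z)={1,3,4,5,6}: X {1,2,3,5,6}->{1,2,3,5}; Z {1,3,4,5,6}->{3,4,5,6} => REVISION
Constraint 2 (V + Y = X) on D(V)={1,2,3,4,5} D(Y)={1,2,6} D(X)={1,2,3,5}: V {1,2,3,4,5}->{1,2,3,4}; Y {1,2,6}->{1,2}; X {1,2,3,5}->{2,3,5} => REVISION
Constraint 3 (Z != X) on D(Z)={3,4,5,6} D(X)={2,3,5}: no change => not a revision
Total revisions = 2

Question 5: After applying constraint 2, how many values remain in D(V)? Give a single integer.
Constraint 1 (X < Z) on D(X)={1,2,3,5,6} D(Z)={1,3,4,5,6}: X {1,2,3,5,6}->{1,2,3,5}; Z {1,3,4,5,6}->{3,4,5,6}
Constraint 2 (V + Y = X) on D(V)={1,2,3,4,5} D(Y)={1,2,6} D(X)={1,2,3,5}: V {1,2,3,4,5}->{1,2,3,4}; Y {1,2,6}->{1,2}; X {1,2,3,5}->{2,3,5}
So after constraint 2: D(V)={1,2,3,4}, size = 4

Answer: 4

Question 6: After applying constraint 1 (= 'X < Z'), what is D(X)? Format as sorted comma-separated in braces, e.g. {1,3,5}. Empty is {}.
Constraint 1 (X < Z) on D(X)={1,2,3,5,6} D(Z)={1,3,4,5,6}: X {1,2,3,5,6}->{1,2,3,5}; Z {1,3,4,5,6}->{3,4,5,6}
So after constraint 1: D(X) = {1,2,3,5}

Answer: {1,2,3,5}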